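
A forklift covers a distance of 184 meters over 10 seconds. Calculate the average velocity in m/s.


Given: distance d = 184 m, time t = 10 s
Using v = d / t
v = 184 / 10
v = 92/5 m/s

92/5 m/s


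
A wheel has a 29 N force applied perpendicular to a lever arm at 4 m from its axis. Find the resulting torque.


Given: F = 29 N, r = 4 m, angle = 90 deg (perpendicular)
Using tau = F * r * sin(90)
sin(90) = 1
tau = 29 * 4 * 1
tau = 116 Nm

116 Nm


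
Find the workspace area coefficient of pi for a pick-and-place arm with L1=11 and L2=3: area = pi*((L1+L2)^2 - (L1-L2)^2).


Given: L1 = 11, L2 = 3
(L1+L2)^2 = (14)^2 = 196
(L1-L2)^2 = (8)^2 = 64
Difference = 196 - 64 = 132
This equals 4*L1*L2 = 4*11*3 = 132
Workspace area = 132*pi

132


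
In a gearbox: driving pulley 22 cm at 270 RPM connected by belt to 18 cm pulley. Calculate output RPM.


Given: D1 = 22 cm, w1 = 270 RPM, D2 = 18 cm
Using D1*w1 = D2*w2
w2 = D1*w1 / D2
w2 = 22*270 / 18
w2 = 5940 / 18
w2 = 330 RPM

330 RPM


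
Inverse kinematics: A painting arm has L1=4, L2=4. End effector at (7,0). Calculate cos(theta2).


Given: L1 = 4, L2 = 4, target (x, y) = (7, 0)
Using cos(theta2) = (x^2 + y^2 - L1^2 - L2^2) / (2*L1*L2)
x^2 + y^2 = 7^2 + 0 = 49
L1^2 + L2^2 = 16 + 16 = 32
Numerator = 49 - 32 = 17
Denominator = 2*4*4 = 32
cos(theta2) = 17/32 = 17/32

17/32


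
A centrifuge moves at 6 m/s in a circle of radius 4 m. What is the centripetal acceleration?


Given: v = 6 m/s, r = 4 m
Using a_c = v^2 / r
a_c = 6^2 / 4
a_c = 36 / 4
a_c = 9 m/s^2

9 m/s^2


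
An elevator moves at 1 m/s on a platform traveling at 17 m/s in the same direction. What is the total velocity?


Given: object velocity = 1 m/s, platform velocity = 17 m/s (same direction)
Using classical velocity addition: v_total = v_object + v_platform
v_total = 1 + 17
v_total = 18 m/s

18 m/s


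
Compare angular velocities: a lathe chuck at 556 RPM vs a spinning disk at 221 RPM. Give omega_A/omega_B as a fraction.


Given: RPM_A = 556, RPM_B = 221
omega = 2*pi*RPM/60, so omega_A/omega_B = RPM_A / RPM_B
omega_A/omega_B = 556 / 221
omega_A/omega_B = 556/221

556/221


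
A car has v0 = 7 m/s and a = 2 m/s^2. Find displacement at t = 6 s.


Given: v0 = 7 m/s, a = 2 m/s^2, t = 6 s
Using s = v0*t + (1/2)*a*t^2
s = 7*6 + (1/2)*2*6^2
s = 42 + (1/2)*72
s = 42 + 36
s = 78

78 m


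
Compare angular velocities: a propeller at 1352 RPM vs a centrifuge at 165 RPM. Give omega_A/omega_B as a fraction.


Given: RPM_A = 1352, RPM_B = 165
omega = 2*pi*RPM/60, so omega_A/omega_B = RPM_A / RPM_B
omega_A/omega_B = 1352 / 165
omega_A/omega_B = 1352/165

1352/165


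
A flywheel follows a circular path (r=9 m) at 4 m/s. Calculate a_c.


Given: v = 4 m/s, r = 9 m
Using a_c = v^2 / r
a_c = 4^2 / 9
a_c = 16 / 9
a_c = 16/9 m/s^2

16/9 m/s^2


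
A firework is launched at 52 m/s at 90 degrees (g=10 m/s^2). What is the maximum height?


Given: v0 = 52 m/s, theta = 90 deg, g = 10 m/s^2
sin^2(90) = 1
Using H = v0^2 * sin^2(theta) / (2*g)
H = 52^2 * 1 / (2*10)
H = 2704 * 1 / 20
H = 2704 / 20
H = 676/5 m

676/5 m


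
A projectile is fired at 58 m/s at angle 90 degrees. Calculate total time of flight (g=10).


Given: v0 = 58 m/s, theta = 90 deg, g = 10 m/s^2
sin(90) = 1
Using T = 2*v0*sin(theta) / g
T = 2*58*1 / 10
T = 116 / 10
T = 58/5 s

58/5 s


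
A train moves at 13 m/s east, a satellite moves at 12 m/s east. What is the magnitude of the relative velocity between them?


Given: v_A = 13 m/s east, v_B = 12 m/s east
Both move in the same direction; relative speed = |v_A - v_B|
|13 - 12| = |1|
= 1 m/s

1 m/s


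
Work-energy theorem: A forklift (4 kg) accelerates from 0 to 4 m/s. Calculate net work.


Given: m = 4 kg, v0 = 0 m/s, v = 4 m/s
Using W = (1/2)*m*(v^2 - v0^2)
v^2 = 4^2 = 16
v0^2 = 0^2 = 0
v^2 - v0^2 = 16 - 0 = 16
W = (1/2)*4*16 = 32 J

32 J


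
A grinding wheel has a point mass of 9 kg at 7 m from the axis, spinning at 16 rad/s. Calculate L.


Given: m = 9 kg, r = 7 m, omega = 16 rad/s
For a point mass: I = m*r^2
I = 9*7^2 = 9*49 = 441
L = I*omega = 441*16
L = 7056 kg*m^2/s

7056 kg*m^2/s


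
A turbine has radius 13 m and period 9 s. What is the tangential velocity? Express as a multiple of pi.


Given: radius r = 13 m, period T = 9 s
Using v = 2*pi*r / T
v = 2*pi*13 / 9
v = 26*pi / 9
v = 26/9*pi m/s

26/9*pi m/s


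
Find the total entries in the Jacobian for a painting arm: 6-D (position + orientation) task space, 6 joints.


Given: task space dimension = 6, joints = 6
Jacobian is a 6 x 6 matrix
Total entries = rows * columns
Total = 6 * 6
Total = 36

36


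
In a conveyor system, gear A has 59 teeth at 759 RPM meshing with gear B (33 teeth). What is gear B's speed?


Given: N1 = 59 teeth, w1 = 759 RPM, N2 = 33 teeth
Using N1*w1 = N2*w2
w2 = N1*w1 / N2
w2 = 59*759 / 33
w2 = 44781 / 33
w2 = 1357 RPM

1357 RPM


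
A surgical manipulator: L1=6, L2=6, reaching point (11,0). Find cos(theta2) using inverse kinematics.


Given: L1 = 6, L2 = 6, target (x, y) = (11, 0)
Using cos(theta2) = (x^2 + y^2 - L1^2 - L2^2) / (2*L1*L2)
x^2 + y^2 = 11^2 + 0 = 121
L1^2 + L2^2 = 36 + 36 = 72
Numerator = 121 - 72 = 49
Denominator = 2*6*6 = 72
cos(theta2) = 49/72 = 49/72

49/72


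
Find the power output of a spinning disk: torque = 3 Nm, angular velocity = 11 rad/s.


Given: tau = 3 Nm, omega = 11 rad/s
Using P = tau * omega
P = 3 * 11
P = 33 W

33 W


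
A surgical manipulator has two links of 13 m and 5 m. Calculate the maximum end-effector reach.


Given: L1 = 13 m, L2 = 5 m
For a 2-link planar arm, max reach = L1 + L2 (fully extended)
Max reach = 13 + 5
Max reach = 18 m

18 m


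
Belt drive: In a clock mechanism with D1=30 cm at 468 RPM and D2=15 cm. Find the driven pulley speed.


Given: D1 = 30 cm, w1 = 468 RPM, D2 = 15 cm
Using D1*w1 = D2*w2
w2 = D1*w1 / D2
w2 = 30*468 / 15
w2 = 14040 / 15
w2 = 936 RPM

936 RPM


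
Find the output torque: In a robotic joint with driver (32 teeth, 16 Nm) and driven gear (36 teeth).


Given: N1 = 32, N2 = 36, T1 = 16 Nm
Using T2/T1 = N2/N1
T2 = T1 * N2 / N1
T2 = 16 * 36 / 32
T2 = 576 / 32
T2 = 18 Nm

18 Nm


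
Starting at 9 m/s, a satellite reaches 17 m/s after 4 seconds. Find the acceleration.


Given: initial velocity v0 = 9 m/s, final velocity v = 17 m/s, time t = 4 s
Using a = (v - v0) / t
a = (17 - 9) / 4
a = 8 / 4
a = 2 m/s^2

2 m/s^2


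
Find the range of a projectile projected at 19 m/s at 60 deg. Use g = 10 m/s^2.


Given: v0 = 19 m/s, theta = 60 deg, g = 10 m/s^2
sin(2*60) = sin(120) = sqrt(3)/2
Using R = v0^2 * sin(2*theta) / g
R = 19^2 * (sqrt(3)/2) / 10
R = 361 * sqrt(3) / 20
R = 361/20*sqrt(3) m

361/20*sqrt(3) m


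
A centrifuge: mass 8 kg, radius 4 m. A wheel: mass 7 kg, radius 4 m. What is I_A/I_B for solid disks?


Given: M1=8 kg, R1=4 m, M2=7 kg, R2=4 m
For a disk: I = (1/2)*M*R^2, so I_A/I_B = (M1*R1^2)/(M2*R2^2)
M1*R1^2 = 8*16 = 128
M2*R2^2 = 7*16 = 112
I_A/I_B = 128/112 = 8/7

8/7


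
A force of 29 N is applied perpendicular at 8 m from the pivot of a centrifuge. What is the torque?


Given: F = 29 N, r = 8 m, angle = 90 deg (perpendicular)
Using tau = F * r * sin(90)
sin(90) = 1
tau = 29 * 8 * 1
tau = 232 Nm

232 Nm


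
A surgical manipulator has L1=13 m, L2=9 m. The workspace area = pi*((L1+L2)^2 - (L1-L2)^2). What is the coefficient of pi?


Given: L1 = 13, L2 = 9
(L1+L2)^2 = (22)^2 = 484
(L1-L2)^2 = (4)^2 = 16
Difference = 484 - 16 = 468
This equals 4*L1*L2 = 4*13*9 = 468
Workspace area = 468*pi

468


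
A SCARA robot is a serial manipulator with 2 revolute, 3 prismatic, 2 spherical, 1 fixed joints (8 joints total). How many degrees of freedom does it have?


Given: serial robot with 2 revolute, 3 prismatic, 2 spherical, 1 fixed joints
DOF contribution per joint type: revolute=1, prismatic=1, spherical=3, fixed=0
DOF = 2*1 + 3*1 + 2*3 + 1*0
DOF = 11

11


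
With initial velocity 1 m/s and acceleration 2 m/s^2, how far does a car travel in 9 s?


Given: v0 = 1 m/s, a = 2 m/s^2, t = 9 s
Using s = v0*t + (1/2)*a*t^2
s = 1*9 + (1/2)*2*9^2
s = 9 + (1/2)*162
s = 9 + 81
s = 90

90 m


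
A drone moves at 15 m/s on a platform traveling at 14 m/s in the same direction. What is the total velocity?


Given: object velocity = 15 m/s, platform velocity = 14 m/s (same direction)
Using classical velocity addition: v_total = v_object + v_platform
v_total = 15 + 14
v_total = 29 m/s

29 m/s


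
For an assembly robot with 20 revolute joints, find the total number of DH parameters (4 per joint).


Given: 20 joints, 4 DH parameters per joint (d, theta, a, alpha)
Total DH parameters = number_of_joints * 4
Total = 20 * 4
Total = 80

80


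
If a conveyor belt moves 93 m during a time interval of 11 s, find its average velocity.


Given: distance d = 93 m, time t = 11 s
Using v = d / t
v = 93 / 11
v = 93/11 m/s

93/11 m/s


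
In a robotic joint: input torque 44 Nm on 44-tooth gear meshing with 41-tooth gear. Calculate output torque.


Given: N1 = 44, N2 = 41, T1 = 44 Nm
Using T2/T1 = N2/N1
T2 = T1 * N2 / N1
T2 = 44 * 41 / 44
T2 = 1804 / 44
T2 = 41 Nm

41 Nm


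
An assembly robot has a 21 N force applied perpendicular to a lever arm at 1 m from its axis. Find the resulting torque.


Given: F = 21 N, r = 1 m, angle = 90 deg (perpendicular)
Using tau = F * r * sin(90)
sin(90) = 1
tau = 21 * 1 * 1
tau = 21 Nm

21 Nm


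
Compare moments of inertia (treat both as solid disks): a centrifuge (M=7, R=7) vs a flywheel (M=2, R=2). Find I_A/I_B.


Given: M1=7 kg, R1=7 m, M2=2 kg, R2=2 m
For a disk: I = (1/2)*M*R^2, so I_A/I_B = (M1*R1^2)/(M2*R2^2)
M1*R1^2 = 7*49 = 343
M2*R2^2 = 2*4 = 8
I_A/I_B = 343/8 = 343/8

343/8


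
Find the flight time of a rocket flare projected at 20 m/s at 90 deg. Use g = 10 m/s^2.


Given: v0 = 20 m/s, theta = 90 deg, g = 10 m/s^2
sin(90) = 1
Using T = 2*v0*sin(theta) / g
T = 2*20*1 / 10
T = 40 / 10
T = 4 s

4 s


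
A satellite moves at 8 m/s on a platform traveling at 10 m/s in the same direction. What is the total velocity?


Given: object velocity = 8 m/s, platform velocity = 10 m/s (same direction)
Using classical velocity addition: v_total = v_object + v_platform
v_total = 8 + 10
v_total = 18 m/s

18 m/s


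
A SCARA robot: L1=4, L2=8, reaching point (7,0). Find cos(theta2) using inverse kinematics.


Given: L1 = 4, L2 = 8, target (x, y) = (7, 0)
Using cos(theta2) = (x^2 + y^2 - L1^2 - L2^2) / (2*L1*L2)
x^2 + y^2 = 7^2 + 0 = 49
L1^2 + L2^2 = 16 + 64 = 80
Numerator = 49 - 80 = -31
Denominator = 2*4*8 = 64
cos(theta2) = -31/64 = -31/64

-31/64


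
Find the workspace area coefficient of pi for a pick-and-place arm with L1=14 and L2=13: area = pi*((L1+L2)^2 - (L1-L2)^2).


Given: L1 = 14, L2 = 13
(L1+L2)^2 = (27)^2 = 729
(L1-L2)^2 = (1)^2 = 1
Difference = 729 - 1 = 728
This equals 4*L1*L2 = 4*14*13 = 728
Workspace area = 728*pi

728


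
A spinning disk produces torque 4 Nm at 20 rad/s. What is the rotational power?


Given: tau = 4 Nm, omega = 20 rad/s
Using P = tau * omega
P = 4 * 20
P = 80 W

80 W


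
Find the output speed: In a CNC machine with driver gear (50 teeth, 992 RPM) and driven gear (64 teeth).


Given: N1 = 50 teeth, w1 = 992 RPM, N2 = 64 teeth
Using N1*w1 = N2*w2
w2 = N1*w1 / N2
w2 = 50*992 / 64
w2 = 49600 / 64
w2 = 775 RPM

775 RPM


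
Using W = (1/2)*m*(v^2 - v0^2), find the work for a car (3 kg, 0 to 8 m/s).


Given: m = 3 kg, v0 = 0 m/s, v = 8 m/s
Using W = (1/2)*m*(v^2 - v0^2)
v^2 = 8^2 = 64
v0^2 = 0^2 = 0
v^2 - v0^2 = 64 - 0 = 64
W = (1/2)*3*64 = 96 J

96 J


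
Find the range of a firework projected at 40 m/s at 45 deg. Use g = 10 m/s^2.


Given: v0 = 40 m/s, theta = 45 deg, g = 10 m/s^2
sin(2*45) = sin(90) = 1
Using R = v0^2 * sin(2*theta) / g
R = 40^2 * 1 / 10
R = 1600 / 10
R = 160 m

160 m


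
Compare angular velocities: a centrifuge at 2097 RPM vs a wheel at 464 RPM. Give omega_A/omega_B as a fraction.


Given: RPM_A = 2097, RPM_B = 464
omega = 2*pi*RPM/60, so omega_A/omega_B = RPM_A / RPM_B
omega_A/omega_B = 2097 / 464
omega_A/omega_B = 2097/464

2097/464


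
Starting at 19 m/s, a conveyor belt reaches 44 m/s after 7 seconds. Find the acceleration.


Given: initial velocity v0 = 19 m/s, final velocity v = 44 m/s, time t = 7 s
Using a = (v - v0) / t
a = (44 - 19) / 7
a = 25 / 7
a = 25/7 m/s^2

25/7 m/s^2


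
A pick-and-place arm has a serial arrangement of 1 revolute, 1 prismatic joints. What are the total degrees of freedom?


Given: serial robot with 1 revolute, 1 prismatic joints
DOF contribution per joint type: revolute=1, prismatic=1, spherical=3, fixed=0
DOF = 1*1 + 1*1
DOF = 2

2


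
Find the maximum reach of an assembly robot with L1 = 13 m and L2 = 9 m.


Given: L1 = 13 m, L2 = 9 m
For a 2-link planar arm, max reach = L1 + L2 (fully extended)
Max reach = 13 + 9
Max reach = 22 m

22 m


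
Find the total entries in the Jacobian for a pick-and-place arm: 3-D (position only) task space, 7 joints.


Given: task space dimension = 3, joints = 7
Jacobian is a 3 x 7 matrix
Total entries = rows * columns
Total = 3 * 7
Total = 21

21


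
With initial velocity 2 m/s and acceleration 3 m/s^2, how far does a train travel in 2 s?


Given: v0 = 2 m/s, a = 3 m/s^2, t = 2 s
Using s = v0*t + (1/2)*a*t^2
s = 2*2 + (1/2)*3*2^2
s = 4 + (1/2)*12
s = 4 + 6
s = 10

10 m


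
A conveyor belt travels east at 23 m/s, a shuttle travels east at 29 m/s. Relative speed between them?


Given: v_A = 23 m/s east, v_B = 29 m/s east
Both move in the same direction; relative speed = |v_A - v_B|
|23 - 29| = |-6|
= 6 m/s

6 m/s


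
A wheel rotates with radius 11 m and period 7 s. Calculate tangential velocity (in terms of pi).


Given: radius r = 11 m, period T = 7 s
Using v = 2*pi*r / T
v = 2*pi*11 / 7
v = 22*pi / 7
v = 22/7*pi m/s

22/7*pi m/s


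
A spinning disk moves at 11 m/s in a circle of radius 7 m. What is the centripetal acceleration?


Given: v = 11 m/s, r = 7 m
Using a_c = v^2 / r
a_c = 11^2 / 7
a_c = 121 / 7
a_c = 121/7 m/s^2

121/7 m/s^2


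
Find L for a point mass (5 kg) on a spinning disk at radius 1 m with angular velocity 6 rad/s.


Given: m = 5 kg, r = 1 m, omega = 6 rad/s
For a point mass: I = m*r^2
I = 5*1^2 = 5*1 = 5
L = I*omega = 5*6
L = 30 kg*m^2/s

30 kg*m^2/s


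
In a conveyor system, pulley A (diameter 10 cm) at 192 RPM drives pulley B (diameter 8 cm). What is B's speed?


Given: D1 = 10 cm, w1 = 192 RPM, D2 = 8 cm
Using D1*w1 = D2*w2
w2 = D1*w1 / D2
w2 = 10*192 / 8
w2 = 1920 / 8
w2 = 240 RPM

240 RPM


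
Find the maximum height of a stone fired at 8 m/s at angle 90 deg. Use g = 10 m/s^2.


Given: v0 = 8 m/s, theta = 90 deg, g = 10 m/s^2
sin^2(90) = 1
Using H = v0^2 * sin^2(theta) / (2*g)
H = 8^2 * 1 / (2*10)
H = 64 * 1 / 20
H = 64 / 20
H = 16/5 m

16/5 m


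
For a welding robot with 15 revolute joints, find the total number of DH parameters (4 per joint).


Given: 15 joints, 4 DH parameters per joint (d, theta, a, alpha)
Total DH parameters = number_of_joints * 4
Total = 15 * 4
Total = 60

60


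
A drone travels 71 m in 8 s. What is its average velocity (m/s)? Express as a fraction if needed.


Given: distance d = 71 m, time t = 8 s
Using v = d / t
v = 71 / 8
v = 71/8 m/s

71/8 m/s


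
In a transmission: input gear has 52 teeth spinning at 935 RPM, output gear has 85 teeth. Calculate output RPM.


Given: N1 = 52 teeth, w1 = 935 RPM, N2 = 85 teeth
Using N1*w1 = N2*w2
w2 = N1*w1 / N2
w2 = 52*935 / 85
w2 = 48620 / 85
w2 = 572 RPM

572 RPM


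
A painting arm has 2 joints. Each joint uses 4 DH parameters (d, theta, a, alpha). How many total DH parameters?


Given: 2 joints, 4 DH parameters per joint (d, theta, a, alpha)
Total DH parameters = number_of_joints * 4
Total = 2 * 4
Total = 8

8


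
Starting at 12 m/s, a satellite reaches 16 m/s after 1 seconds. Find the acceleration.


Given: initial velocity v0 = 12 m/s, final velocity v = 16 m/s, time t = 1 s
Using a = (v - v0) / t
a = (16 - 12) / 1
a = 4 / 1
a = 4 m/s^2

4 m/s^2


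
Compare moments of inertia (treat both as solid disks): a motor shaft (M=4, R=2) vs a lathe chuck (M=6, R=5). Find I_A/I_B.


Given: M1=4 kg, R1=2 m, M2=6 kg, R2=5 m
For a disk: I = (1/2)*M*R^2, so I_A/I_B = (M1*R1^2)/(M2*R2^2)
M1*R1^2 = 4*4 = 16
M2*R2^2 = 6*25 = 150
I_A/I_B = 16/150 = 8/75

8/75


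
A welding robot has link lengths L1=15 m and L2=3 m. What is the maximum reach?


Given: L1 = 15 m, L2 = 3 m
For a 2-link planar arm, max reach = L1 + L2 (fully extended)
Max reach = 15 + 3
Max reach = 18 m

18 m


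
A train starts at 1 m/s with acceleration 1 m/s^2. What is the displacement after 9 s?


Given: v0 = 1 m/s, a = 1 m/s^2, t = 9 s
Using s = v0*t + (1/2)*a*t^2
s = 1*9 + (1/2)*1*9^2
s = 9 + (1/2)*81
s = 9 + 81/2
s = 99/2

99/2 m


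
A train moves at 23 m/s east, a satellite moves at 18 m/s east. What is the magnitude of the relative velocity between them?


Given: v_A = 23 m/s east, v_B = 18 m/s east
Both move in the same direction; relative speed = |v_A - v_B|
|23 - 18| = |5|
= 5 m/s

5 m/s


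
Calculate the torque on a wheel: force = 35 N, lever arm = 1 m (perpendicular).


Given: F = 35 N, r = 1 m, angle = 90 deg (perpendicular)
Using tau = F * r * sin(90)
sin(90) = 1
tau = 35 * 1 * 1
tau = 35 Nm

35 Nm


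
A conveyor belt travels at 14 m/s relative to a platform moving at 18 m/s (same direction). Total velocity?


Given: object velocity = 14 m/s, platform velocity = 18 m/s (same direction)
Using classical velocity addition: v_total = v_object + v_platform
v_total = 14 + 18
v_total = 32 m/s

32 m/s


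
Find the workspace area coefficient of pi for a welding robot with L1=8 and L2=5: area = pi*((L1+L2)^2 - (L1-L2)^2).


Given: L1 = 8, L2 = 5
(L1+L2)^2 = (13)^2 = 169
(L1-L2)^2 = (3)^2 = 9
Difference = 169 - 9 = 160
This equals 4*L1*L2 = 4*8*5 = 160
Workspace area = 160*pi

160


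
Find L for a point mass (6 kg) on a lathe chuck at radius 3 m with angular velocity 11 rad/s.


Given: m = 6 kg, r = 3 m, omega = 11 rad/s
For a point mass: I = m*r^2
I = 6*3^2 = 6*9 = 54
L = I*omega = 54*11
L = 594 kg*m^2/s

594 kg*m^2/s


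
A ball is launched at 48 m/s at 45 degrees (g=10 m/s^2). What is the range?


Given: v0 = 48 m/s, theta = 45 deg, g = 10 m/s^2
sin(2*45) = sin(90) = 1
Using R = v0^2 * sin(2*theta) / g
R = 48^2 * 1 / 10
R = 2304 / 10
R = 1152/5 m

1152/5 m


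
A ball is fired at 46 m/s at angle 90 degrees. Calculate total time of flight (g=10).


Given: v0 = 46 m/s, theta = 90 deg, g = 10 m/s^2
sin(90) = 1
Using T = 2*v0*sin(theta) / g
T = 2*46*1 / 10
T = 92 / 10
T = 46/5 s

46/5 s


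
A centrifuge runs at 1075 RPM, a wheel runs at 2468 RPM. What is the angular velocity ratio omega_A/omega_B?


Given: RPM_A = 1075, RPM_B = 2468
omega = 2*pi*RPM/60, so omega_A/omega_B = RPM_A / RPM_B
omega_A/omega_B = 1075 / 2468
omega_A/omega_B = 1075/2468

1075/2468


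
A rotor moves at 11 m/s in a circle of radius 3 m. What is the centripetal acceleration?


Given: v = 11 m/s, r = 3 m
Using a_c = v^2 / r
a_c = 11^2 / 3
a_c = 121 / 3
a_c = 121/3 m/s^2

121/3 m/s^2


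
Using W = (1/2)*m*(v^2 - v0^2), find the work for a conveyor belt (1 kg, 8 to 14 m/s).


Given: m = 1 kg, v0 = 8 m/s, v = 14 m/s
Using W = (1/2)*m*(v^2 - v0^2)
v^2 = 14^2 = 196
v0^2 = 8^2 = 64
v^2 - v0^2 = 196 - 64 = 132
W = (1/2)*1*132 = 66 J

66 J


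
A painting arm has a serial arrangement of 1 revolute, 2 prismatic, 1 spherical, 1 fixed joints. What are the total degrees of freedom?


Given: serial robot with 1 revolute, 2 prismatic, 1 spherical, 1 fixed joints
DOF contribution per joint type: revolute=1, prismatic=1, spherical=3, fixed=0
DOF = 1*1 + 2*1 + 1*3 + 1*0
DOF = 6

6


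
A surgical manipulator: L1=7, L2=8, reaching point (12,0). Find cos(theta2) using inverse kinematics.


Given: L1 = 7, L2 = 8, target (x, y) = (12, 0)
Using cos(theta2) = (x^2 + y^2 - L1^2 - L2^2) / (2*L1*L2)
x^2 + y^2 = 12^2 + 0 = 144
L1^2 + L2^2 = 49 + 64 = 113
Numerator = 144 - 113 = 31
Denominator = 2*7*8 = 112
cos(theta2) = 31/112 = 31/112

31/112


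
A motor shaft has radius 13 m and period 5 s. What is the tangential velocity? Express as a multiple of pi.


Given: radius r = 13 m, period T = 5 s
Using v = 2*pi*r / T
v = 2*pi*13 / 5
v = 26*pi / 5
v = 26/5*pi m/s

26/5*pi m/s


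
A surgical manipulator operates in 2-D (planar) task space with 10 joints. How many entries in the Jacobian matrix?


Given: task space dimension = 2, joints = 10
Jacobian is a 2 x 10 matrix
Total entries = rows * columns
Total = 2 * 10
Total = 20

20


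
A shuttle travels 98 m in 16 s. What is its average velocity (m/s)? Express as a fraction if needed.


Given: distance d = 98 m, time t = 16 s
Using v = d / t
v = 98 / 16
v = 49/8 m/s

49/8 m/s


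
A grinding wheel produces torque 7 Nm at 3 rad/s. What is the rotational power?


Given: tau = 7 Nm, omega = 3 rad/s
Using P = tau * omega
P = 7 * 3
P = 21 W

21 W


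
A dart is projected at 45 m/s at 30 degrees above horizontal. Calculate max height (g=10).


Given: v0 = 45 m/s, theta = 30 deg, g = 10 m/s^2
sin^2(30) = 1/4
Using H = v0^2 * sin^2(theta) / (2*g)
H = 45^2 * 1/4 / (2*10)
H = 2025 * 1/4 / 20
H = 2025/4 / 20
H = 405/16 m

405/16 m


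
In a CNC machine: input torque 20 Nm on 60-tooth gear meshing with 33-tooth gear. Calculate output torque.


Given: N1 = 60, N2 = 33, T1 = 20 Nm
Using T2/T1 = N2/N1
T2 = T1 * N2 / N1
T2 = 20 * 33 / 60
T2 = 660 / 60
T2 = 11 Nm

11 Nm


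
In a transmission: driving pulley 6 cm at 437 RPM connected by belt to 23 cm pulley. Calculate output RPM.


Given: D1 = 6 cm, w1 = 437 RPM, D2 = 23 cm
Using D1*w1 = D2*w2
w2 = D1*w1 / D2
w2 = 6*437 / 23
w2 = 2622 / 23
w2 = 114 RPM

114 RPM


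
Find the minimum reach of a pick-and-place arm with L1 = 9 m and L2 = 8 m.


Given: L1 = 9 m, L2 = 8 m
For a 2-link planar arm, min reach = |L1 - L2| (second link folded back)
Min reach = |9 - 8|
Min reach = 1 m

1 m


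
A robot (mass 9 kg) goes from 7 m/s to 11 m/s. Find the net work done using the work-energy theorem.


Given: m = 9 kg, v0 = 7 m/s, v = 11 m/s
Using W = (1/2)*m*(v^2 - v0^2)
v^2 = 11^2 = 121
v0^2 = 7^2 = 49
v^2 - v0^2 = 121 - 49 = 72
W = (1/2)*9*72 = 324 J

324 J


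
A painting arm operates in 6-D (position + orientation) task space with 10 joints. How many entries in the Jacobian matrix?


Given: task space dimension = 6, joints = 10
Jacobian is a 6 x 10 matrix
Total entries = rows * columns
Total = 6 * 10
Total = 60

60


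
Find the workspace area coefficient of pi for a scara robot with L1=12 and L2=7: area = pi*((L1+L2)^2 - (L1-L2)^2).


Given: L1 = 12, L2 = 7
(L1+L2)^2 = (19)^2 = 361
(L1-L2)^2 = (5)^2 = 25
Difference = 361 - 25 = 336
This equals 4*L1*L2 = 4*12*7 = 336
Workspace area = 336*pi

336


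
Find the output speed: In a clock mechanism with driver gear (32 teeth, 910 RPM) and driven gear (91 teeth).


Given: N1 = 32 teeth, w1 = 910 RPM, N2 = 91 teeth
Using N1*w1 = N2*w2
w2 = N1*w1 / N2
w2 = 32*910 / 91
w2 = 29120 / 91
w2 = 320 RPM

320 RPM


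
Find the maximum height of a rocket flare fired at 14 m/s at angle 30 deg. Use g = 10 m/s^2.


Given: v0 = 14 m/s, theta = 30 deg, g = 10 m/s^2
sin^2(30) = 1/4
Using H = v0^2 * sin^2(theta) / (2*g)
H = 14^2 * 1/4 / (2*10)
H = 196 * 1/4 / 20
H = 49 / 20
H = 49/20 m

49/20 m


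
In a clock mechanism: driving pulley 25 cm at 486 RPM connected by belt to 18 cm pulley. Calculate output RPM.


Given: D1 = 25 cm, w1 = 486 RPM, D2 = 18 cm
Using D1*w1 = D2*w2
w2 = D1*w1 / D2
w2 = 25*486 / 18
w2 = 12150 / 18
w2 = 675 RPM

675 RPM


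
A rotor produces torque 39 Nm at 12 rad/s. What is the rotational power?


Given: tau = 39 Nm, omega = 12 rad/s
Using P = tau * omega
P = 39 * 12
P = 468 W

468 W


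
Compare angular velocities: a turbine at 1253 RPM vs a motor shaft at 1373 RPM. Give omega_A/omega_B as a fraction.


Given: RPM_A = 1253, RPM_B = 1373
omega = 2*pi*RPM/60, so omega_A/omega_B = RPM_A / RPM_B
omega_A/omega_B = 1253 / 1373
omega_A/omega_B = 1253/1373

1253/1373


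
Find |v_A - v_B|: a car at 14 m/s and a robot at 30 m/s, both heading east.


Given: v_A = 14 m/s east, v_B = 30 m/s east
Both move in the same direction; relative speed = |v_A - v_B|
|14 - 30| = |-16|
= 16 m/s

16 m/s


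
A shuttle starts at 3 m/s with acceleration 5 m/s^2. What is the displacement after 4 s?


Given: v0 = 3 m/s, a = 5 m/s^2, t = 4 s
Using s = v0*t + (1/2)*a*t^2
s = 3*4 + (1/2)*5*4^2
s = 12 + (1/2)*80
s = 12 + 40
s = 52

52 m


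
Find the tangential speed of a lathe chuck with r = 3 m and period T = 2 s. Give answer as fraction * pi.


Given: radius r = 3 m, period T = 2 s
Using v = 2*pi*r / T
v = 2*pi*3 / 2
v = 6*pi / 2
v = 3*pi m/s

3*pi m/s


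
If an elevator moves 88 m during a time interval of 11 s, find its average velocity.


Given: distance d = 88 m, time t = 11 s
Using v = d / t
v = 88 / 11
v = 8 m/s

8 m/s


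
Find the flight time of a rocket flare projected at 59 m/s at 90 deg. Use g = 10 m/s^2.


Given: v0 = 59 m/s, theta = 90 deg, g = 10 m/s^2
sin(90) = 1
Using T = 2*v0*sin(theta) / g
T = 2*59*1 / 10
T = 118 / 10
T = 59/5 s

59/5 s


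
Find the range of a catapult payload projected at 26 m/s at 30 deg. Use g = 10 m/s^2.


Given: v0 = 26 m/s, theta = 30 deg, g = 10 m/s^2
sin(2*30) = sin(60) = sqrt(3)/2
Using R = v0^2 * sin(2*theta) / g
R = 26^2 * (sqrt(3)/2) / 10
R = 676 * sqrt(3) / 20
R = 169/5*sqrt(3) m

169/5*sqrt(3) m


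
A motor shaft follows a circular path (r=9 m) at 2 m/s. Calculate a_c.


Given: v = 2 m/s, r = 9 m
Using a_c = v^2 / r
a_c = 2^2 / 9
a_c = 4 / 9
a_c = 4/9 m/s^2

4/9 m/s^2


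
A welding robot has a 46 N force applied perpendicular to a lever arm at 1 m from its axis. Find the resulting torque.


Given: F = 46 N, r = 1 m, angle = 90 deg (perpendicular)
Using tau = F * r * sin(90)
sin(90) = 1
tau = 46 * 1 * 1
tau = 46 Nm

46 Nm


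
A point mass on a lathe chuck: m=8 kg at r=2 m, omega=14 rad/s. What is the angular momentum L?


Given: m = 8 kg, r = 2 m, omega = 14 rad/s
For a point mass: I = m*r^2
I = 8*2^2 = 8*4 = 32
L = I*omega = 32*14
L = 448 kg*m^2/s

448 kg*m^2/s


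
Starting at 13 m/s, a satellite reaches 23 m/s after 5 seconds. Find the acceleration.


Given: initial velocity v0 = 13 m/s, final velocity v = 23 m/s, time t = 5 s
Using a = (v - v0) / t
a = (23 - 13) / 5
a = 10 / 5
a = 2 m/s^2

2 m/s^2


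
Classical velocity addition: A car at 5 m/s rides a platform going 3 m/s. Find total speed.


Given: object velocity = 5 m/s, platform velocity = 3 m/s (same direction)
Using classical velocity addition: v_total = v_object + v_platform
v_total = 5 + 3
v_total = 8 m/s

8 m/s


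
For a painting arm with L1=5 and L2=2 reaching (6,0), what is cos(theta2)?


Given: L1 = 5, L2 = 2, target (x, y) = (6, 0)
Using cos(theta2) = (x^2 + y^2 - L1^2 - L2^2) / (2*L1*L2)
x^2 + y^2 = 6^2 + 0 = 36
L1^2 + L2^2 = 25 + 4 = 29
Numerator = 36 - 29 = 7
Denominator = 2*5*2 = 20
cos(theta2) = 7/20 = 7/20

7/20


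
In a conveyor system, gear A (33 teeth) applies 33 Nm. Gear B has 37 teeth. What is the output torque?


Given: N1 = 33, N2 = 37, T1 = 33 Nm
Using T2/T1 = N2/N1
T2 = T1 * N2 / N1
T2 = 33 * 37 / 33
T2 = 1221 / 33
T2 = 37 Nm

37 Nm


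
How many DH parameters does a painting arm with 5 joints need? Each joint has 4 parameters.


Given: 5 joints, 4 DH parameters per joint (d, theta, a, alpha)
Total DH parameters = number_of_joints * 4
Total = 5 * 4
Total = 20

20


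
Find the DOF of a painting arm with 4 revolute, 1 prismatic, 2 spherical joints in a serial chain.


Given: serial robot with 4 revolute, 1 prismatic, 2 spherical joints
DOF contribution per joint type: revolute=1, prismatic=1, spherical=3, fixed=0
DOF = 4*1 + 1*1 + 2*3
DOF = 11

11


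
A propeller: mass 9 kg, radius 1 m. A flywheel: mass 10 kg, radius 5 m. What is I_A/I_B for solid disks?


Given: M1=9 kg, R1=1 m, M2=10 kg, R2=5 m
For a disk: I = (1/2)*M*R^2, so I_A/I_B = (M1*R1^2)/(M2*R2^2)
M1*R1^2 = 9*1 = 9
M2*R2^2 = 10*25 = 250
I_A/I_B = 9/250 = 9/250

9/250


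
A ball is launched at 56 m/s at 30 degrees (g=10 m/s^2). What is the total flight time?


Given: v0 = 56 m/s, theta = 30 deg, g = 10 m/s^2
sin(30) = 1/2
Using T = 2*v0*sin(theta) / g
T = 2*56*1/2 / 10
T = 56 / 10
T = 28/5 s

28/5 s


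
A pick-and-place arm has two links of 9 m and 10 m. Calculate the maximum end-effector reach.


Given: L1 = 9 m, L2 = 10 m
For a 2-link planar arm, max reach = L1 + L2 (fully extended)
Max reach = 9 + 10
Max reach = 19 m

19 m


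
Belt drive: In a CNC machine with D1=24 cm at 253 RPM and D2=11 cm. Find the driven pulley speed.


Given: D1 = 24 cm, w1 = 253 RPM, D2 = 11 cm
Using D1*w1 = D2*w2
w2 = D1*w1 / D2
w2 = 24*253 / 11
w2 = 6072 / 11
w2 = 552 RPM

552 RPM


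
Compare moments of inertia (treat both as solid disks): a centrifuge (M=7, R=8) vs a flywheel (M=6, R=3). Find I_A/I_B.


Given: M1=7 kg, R1=8 m, M2=6 kg, R2=3 m
For a disk: I = (1/2)*M*R^2, so I_A/I_B = (M1*R1^2)/(M2*R2^2)
M1*R1^2 = 7*64 = 448
M2*R2^2 = 6*9 = 54
I_A/I_B = 448/54 = 224/27

224/27


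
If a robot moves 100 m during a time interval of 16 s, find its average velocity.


Given: distance d = 100 m, time t = 16 s
Using v = d / t
v = 100 / 16
v = 25/4 m/s

25/4 m/s


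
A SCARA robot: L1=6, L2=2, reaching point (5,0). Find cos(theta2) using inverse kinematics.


Given: L1 = 6, L2 = 2, target (x, y) = (5, 0)
Using cos(theta2) = (x^2 + y^2 - L1^2 - L2^2) / (2*L1*L2)
x^2 + y^2 = 5^2 + 0 = 25
L1^2 + L2^2 = 36 + 4 = 40
Numerator = 25 - 40 = -15
Denominator = 2*6*2 = 24
cos(theta2) = -15/24 = -5/8

-5/8


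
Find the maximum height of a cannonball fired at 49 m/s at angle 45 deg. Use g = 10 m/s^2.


Given: v0 = 49 m/s, theta = 45 deg, g = 10 m/s^2
sin^2(45) = 1/2
Using H = v0^2 * sin^2(theta) / (2*g)
H = 49^2 * 1/2 / (2*10)
H = 2401 * 1/2 / 20
H = 2401/2 / 20
H = 2401/40 m

2401/40 m


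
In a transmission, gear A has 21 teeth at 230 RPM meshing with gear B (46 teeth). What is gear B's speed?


Given: N1 = 21 teeth, w1 = 230 RPM, N2 = 46 teeth
Using N1*w1 = N2*w2
w2 = N1*w1 / N2
w2 = 21*230 / 46
w2 = 4830 / 46
w2 = 105 RPM

105 RPM


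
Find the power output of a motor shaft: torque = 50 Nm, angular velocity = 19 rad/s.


Given: tau = 50 Nm, omega = 19 rad/s
Using P = tau * omega
P = 50 * 19
P = 950 W

950 W


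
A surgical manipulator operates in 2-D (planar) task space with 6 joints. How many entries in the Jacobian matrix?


Given: task space dimension = 2, joints = 6
Jacobian is a 2 x 6 matrix
Total entries = rows * columns
Total = 2 * 6
Total = 12

12


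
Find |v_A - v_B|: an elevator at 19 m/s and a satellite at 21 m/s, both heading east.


Given: v_A = 19 m/s east, v_B = 21 m/s east
Both move in the same direction; relative speed = |v_A - v_B|
|19 - 21| = |-2|
= 2 m/s

2 m/s


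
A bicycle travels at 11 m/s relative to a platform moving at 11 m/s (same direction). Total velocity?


Given: object velocity = 11 m/s, platform velocity = 11 m/s (same direction)
Using classical velocity addition: v_total = v_object + v_platform
v_total = 11 + 11
v_total = 22 m/s

22 m/s


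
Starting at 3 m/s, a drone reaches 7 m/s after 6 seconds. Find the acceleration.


Given: initial velocity v0 = 3 m/s, final velocity v = 7 m/s, time t = 6 s
Using a = (v - v0) / t
a = (7 - 3) / 6
a = 4 / 6
a = 2/3 m/s^2

2/3 m/s^2


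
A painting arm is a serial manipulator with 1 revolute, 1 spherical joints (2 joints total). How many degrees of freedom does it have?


Given: serial robot with 1 revolute, 1 spherical joints
DOF contribution per joint type: revolute=1, prismatic=1, spherical=3, fixed=0
DOF = 1*1 + 1*3
DOF = 4

4


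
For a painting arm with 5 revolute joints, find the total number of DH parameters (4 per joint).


Given: 5 joints, 4 DH parameters per joint (d, theta, a, alpha)
Total DH parameters = number_of_joints * 4
Total = 5 * 4
Total = 20

20


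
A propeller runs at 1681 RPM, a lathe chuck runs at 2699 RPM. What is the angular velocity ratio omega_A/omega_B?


Given: RPM_A = 1681, RPM_B = 2699
omega = 2*pi*RPM/60, so omega_A/omega_B = RPM_A / RPM_B
omega_A/omega_B = 1681 / 2699
omega_A/omega_B = 1681/2699

1681/2699


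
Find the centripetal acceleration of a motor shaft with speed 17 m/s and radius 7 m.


Given: v = 17 m/s, r = 7 m
Using a_c = v^2 / r
a_c = 17^2 / 7
a_c = 289 / 7
a_c = 289/7 m/s^2

289/7 m/s^2


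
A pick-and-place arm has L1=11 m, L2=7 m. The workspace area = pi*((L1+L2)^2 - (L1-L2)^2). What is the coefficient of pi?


Given: L1 = 11, L2 = 7
(L1+L2)^2 = (18)^2 = 324
(L1-L2)^2 = (4)^2 = 16
Difference = 324 - 16 = 308
This equals 4*L1*L2 = 4*11*7 = 308
Workspace area = 308*pi

308


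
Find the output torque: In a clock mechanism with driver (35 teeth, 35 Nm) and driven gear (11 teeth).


Given: N1 = 35, N2 = 11, T1 = 35 Nm
Using T2/T1 = N2/N1
T2 = T1 * N2 / N1
T2 = 35 * 11 / 35
T2 = 385 / 35
T2 = 11 Nm

11 Nm


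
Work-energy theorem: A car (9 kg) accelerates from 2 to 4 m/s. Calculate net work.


Given: m = 9 kg, v0 = 2 m/s, v = 4 m/s
Using W = (1/2)*m*(v^2 - v0^2)
v^2 = 4^2 = 16
v0^2 = 2^2 = 4
v^2 - v0^2 = 16 - 4 = 12
W = (1/2)*9*12 = 54 J

54 J


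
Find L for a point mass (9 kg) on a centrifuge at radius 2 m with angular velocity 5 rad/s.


Given: m = 9 kg, r = 2 m, omega = 5 rad/s
For a point mass: I = m*r^2
I = 9*2^2 = 9*4 = 36
L = I*omega = 36*5
L = 180 kg*m^2/s

180 kg*m^2/s


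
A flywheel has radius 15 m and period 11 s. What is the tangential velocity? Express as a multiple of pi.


Given: radius r = 15 m, period T = 11 s
Using v = 2*pi*r / T
v = 2*pi*15 / 11
v = 30*pi / 11
v = 30/11*pi m/s

30/11*pi m/s


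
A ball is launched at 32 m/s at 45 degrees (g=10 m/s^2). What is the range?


Given: v0 = 32 m/s, theta = 45 deg, g = 10 m/s^2
sin(2*45) = sin(90) = 1
Using R = v0^2 * sin(2*theta) / g
R = 32^2 * 1 / 10
R = 1024 / 10
R = 512/5 m

512/5 m


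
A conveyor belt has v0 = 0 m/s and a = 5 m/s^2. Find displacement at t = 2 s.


Given: v0 = 0 m/s, a = 5 m/s^2, t = 2 s
Using s = v0*t + (1/2)*a*t^2
s = 0*2 + (1/2)*5*2^2
s = 0 + (1/2)*20
s = 0 + 10
s = 10

10 m


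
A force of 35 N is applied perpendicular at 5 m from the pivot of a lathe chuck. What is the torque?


Given: F = 35 N, r = 5 m, angle = 90 deg (perpendicular)
Using tau = F * r * sin(90)
sin(90) = 1
tau = 35 * 5 * 1
tau = 175 Nm

175 Nm


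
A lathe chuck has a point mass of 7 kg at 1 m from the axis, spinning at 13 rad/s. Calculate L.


Given: m = 7 kg, r = 1 m, omega = 13 rad/s
For a point mass: I = m*r^2
I = 7*1^2 = 7*1 = 7
L = I*omega = 7*13
L = 91 kg*m^2/s

91 kg*m^2/s


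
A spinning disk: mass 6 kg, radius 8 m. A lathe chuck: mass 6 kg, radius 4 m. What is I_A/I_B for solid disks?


Given: M1=6 kg, R1=8 m, M2=6 kg, R2=4 m
For a disk: I = (1/2)*M*R^2, so I_A/I_B = (M1*R1^2)/(M2*R2^2)
M1*R1^2 = 6*64 = 384
M2*R2^2 = 6*16 = 96
I_A/I_B = 384/96 = 4

4


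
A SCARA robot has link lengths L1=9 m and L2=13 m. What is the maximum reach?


Given: L1 = 9 m, L2 = 13 m
For a 2-link planar arm, max reach = L1 + L2 (fully extended)
Max reach = 9 + 13
Max reach = 22 m

22 m


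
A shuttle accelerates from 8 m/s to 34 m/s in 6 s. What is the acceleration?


Given: initial velocity v0 = 8 m/s, final velocity v = 34 m/s, time t = 6 s
Using a = (v - v0) / t
a = (34 - 8) / 6
a = 26 / 6
a = 13/3 m/s^2

13/3 m/s^2


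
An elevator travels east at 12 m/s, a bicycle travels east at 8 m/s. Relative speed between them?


Given: v_A = 12 m/s east, v_B = 8 m/s east
Both move in the same direction; relative speed = |v_A - v_B|
|12 - 8| = |4|
= 4 m/s

4 m/s


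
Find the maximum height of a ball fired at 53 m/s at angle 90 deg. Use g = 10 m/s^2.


Given: v0 = 53 m/s, theta = 90 deg, g = 10 m/s^2
sin^2(90) = 1
Using H = v0^2 * sin^2(theta) / (2*g)
H = 53^2 * 1 / (2*10)
H = 2809 * 1 / 20
H = 2809 / 20
H = 2809/20 m

2809/20 m


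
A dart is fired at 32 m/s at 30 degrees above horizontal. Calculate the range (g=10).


Given: v0 = 32 m/s, theta = 30 deg, g = 10 m/s^2
sin(2*30) = sin(60) = sqrt(3)/2
Using R = v0^2 * sin(2*theta) / g
R = 32^2 * (sqrt(3)/2) / 10
R = 1024 * sqrt(3) / 20
R = 256/5*sqrt(3) m

256/5*sqrt(3) m


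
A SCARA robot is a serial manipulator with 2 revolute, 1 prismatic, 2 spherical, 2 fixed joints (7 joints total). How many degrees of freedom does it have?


Given: serial robot with 2 revolute, 1 prismatic, 2 spherical, 2 fixed joints
DOF contribution per joint type: revolute=1, prismatic=1, spherical=3, fixed=0
DOF = 2*1 + 1*1 + 2*3 + 2*0
DOF = 9

9


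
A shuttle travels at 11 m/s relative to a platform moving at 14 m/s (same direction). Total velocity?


Given: object velocity = 11 m/s, platform velocity = 14 m/s (same direction)
Using classical velocity addition: v_total = v_object + v_platform
v_total = 11 + 14
v_total = 25 m/s

25 m/s


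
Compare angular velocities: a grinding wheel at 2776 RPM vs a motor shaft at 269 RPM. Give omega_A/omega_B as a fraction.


Given: RPM_A = 2776, RPM_B = 269
omega = 2*pi*RPM/60, so omega_A/omega_B = RPM_A / RPM_B
omega_A/omega_B = 2776 / 269
omega_A/omega_B = 2776/269

2776/269


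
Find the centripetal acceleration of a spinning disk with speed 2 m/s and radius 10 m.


Given: v = 2 m/s, r = 10 m
Using a_c = v^2 / r
a_c = 2^2 / 10
a_c = 4 / 10
a_c = 2/5 m/s^2

2/5 m/s^2


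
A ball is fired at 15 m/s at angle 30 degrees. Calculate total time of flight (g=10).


Given: v0 = 15 m/s, theta = 30 deg, g = 10 m/s^2
sin(30) = 1/2
Using T = 2*v0*sin(theta) / g
T = 2*15*1/2 / 10
T = 15 / 10
T = 3/2 s

3/2 s


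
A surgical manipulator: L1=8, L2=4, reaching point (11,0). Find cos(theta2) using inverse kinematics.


Given: L1 = 8, L2 = 4, target (x, y) = (11, 0)
Using cos(theta2) = (x^2 + y^2 - L1^2 - L2^2) / (2*L1*L2)
x^2 + y^2 = 11^2 + 0 = 121
L1^2 + L2^2 = 64 + 16 = 80
Numerator = 121 - 80 = 41
Denominator = 2*8*4 = 64
cos(theta2) = 41/64 = 41/64

41/64


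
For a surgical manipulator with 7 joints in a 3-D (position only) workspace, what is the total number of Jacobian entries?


Given: task space dimension = 3, joints = 7
Jacobian is a 3 x 7 matrix
Total entries = rows * columns
Total = 3 * 7
Total = 21

21


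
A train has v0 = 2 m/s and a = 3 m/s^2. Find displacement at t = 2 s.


Given: v0 = 2 m/s, a = 3 m/s^2, t = 2 s
Using s = v0*t + (1/2)*a*t^2
s = 2*2 + (1/2)*3*2^2
s = 4 + (1/2)*12
s = 4 + 6
s = 10

10 m


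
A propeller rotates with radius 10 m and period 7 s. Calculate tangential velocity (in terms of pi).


Given: radius r = 10 m, period T = 7 s
Using v = 2*pi*r / T
v = 2*pi*10 / 7
v = 20*pi / 7
v = 20/7*pi m/s

20/7*pi m/s


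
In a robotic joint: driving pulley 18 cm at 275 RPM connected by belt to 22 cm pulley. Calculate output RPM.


Given: D1 = 18 cm, w1 = 275 RPM, D2 = 22 cm
Using D1*w1 = D2*w2
w2 = D1*w1 / D2
w2 = 18*275 / 22
w2 = 4950 / 22
w2 = 225 RPM

225 RPM


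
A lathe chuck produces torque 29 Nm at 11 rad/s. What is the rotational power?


Given: tau = 29 Nm, omega = 11 rad/s
Using P = tau * omega
P = 29 * 11
P = 319 W

319 W


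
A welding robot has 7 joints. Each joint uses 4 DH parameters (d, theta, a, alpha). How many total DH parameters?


Given: 7 joints, 4 DH parameters per joint (d, theta, a, alpha)
Total DH parameters = number_of_joints * 4
Total = 7 * 4
Total = 28

28


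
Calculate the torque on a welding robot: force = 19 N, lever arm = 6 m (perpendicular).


Given: F = 19 N, r = 6 m, angle = 90 deg (perpendicular)
Using tau = F * r * sin(90)
sin(90) = 1
tau = 19 * 6 * 1
tau = 114 Nm

114 Nm


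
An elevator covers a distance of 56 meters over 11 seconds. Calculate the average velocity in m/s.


Given: distance d = 56 m, time t = 11 s
Using v = d / t
v = 56 / 11
v = 56/11 m/s

56/11 m/s
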